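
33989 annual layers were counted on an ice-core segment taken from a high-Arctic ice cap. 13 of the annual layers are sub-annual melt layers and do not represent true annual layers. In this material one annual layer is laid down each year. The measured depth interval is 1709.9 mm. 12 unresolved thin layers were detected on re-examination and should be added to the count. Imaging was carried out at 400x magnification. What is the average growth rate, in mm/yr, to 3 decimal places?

After corrections the count is 33989 − 13 + 12 = 33988 annual layers.
1709.9 mm over 33988 years gives 1709.9 / 33988 ≈ 0.050 mm/yr.

0.050 mm/yr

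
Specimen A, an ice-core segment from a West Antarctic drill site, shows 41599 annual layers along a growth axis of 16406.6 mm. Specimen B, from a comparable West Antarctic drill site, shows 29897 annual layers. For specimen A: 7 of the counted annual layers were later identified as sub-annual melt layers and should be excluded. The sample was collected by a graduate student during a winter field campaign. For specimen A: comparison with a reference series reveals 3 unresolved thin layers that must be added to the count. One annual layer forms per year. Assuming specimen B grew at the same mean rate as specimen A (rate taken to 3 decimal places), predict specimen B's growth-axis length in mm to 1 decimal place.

11779.4 mm

Specimen A: after corrections the count is 41599 − 7 + 3 = 41595 annual layers.
A: Extension rate ≈ 16406.6 / 41595 = 0.394 mm/yr.
For B, 0.394 mm/year × 29897 years = 11779.4 mm.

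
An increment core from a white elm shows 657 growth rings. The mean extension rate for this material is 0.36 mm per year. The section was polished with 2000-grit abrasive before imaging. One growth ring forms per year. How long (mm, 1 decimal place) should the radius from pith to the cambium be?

657 years of growth are recorded.
657 years at 0.36 mm/year gives 0.36 × 657 = 236.5 mm.

236.5 mm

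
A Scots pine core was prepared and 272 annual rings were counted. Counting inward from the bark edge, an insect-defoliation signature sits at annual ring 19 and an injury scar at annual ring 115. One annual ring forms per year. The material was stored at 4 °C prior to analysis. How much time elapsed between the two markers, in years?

115 − 19 = 96 annual rings lie between the two events.
One annual ring per year makes the interval 96 years.

96 years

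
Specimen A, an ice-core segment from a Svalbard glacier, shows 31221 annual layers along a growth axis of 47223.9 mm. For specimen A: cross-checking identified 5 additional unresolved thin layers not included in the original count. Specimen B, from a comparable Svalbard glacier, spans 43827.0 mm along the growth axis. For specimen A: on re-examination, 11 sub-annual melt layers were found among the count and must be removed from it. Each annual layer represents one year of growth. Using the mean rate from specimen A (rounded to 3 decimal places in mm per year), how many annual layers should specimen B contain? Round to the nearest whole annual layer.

Specimen A: adjusted count: 31221 − 11 + 5 = 31215 annual layers.
A: Mean rate = 47223.9 mm / 31215 years ≈ 1.513 mm/yr.
Specimen B: 43827.0 mm / 1.513 mm per year = 28966.95 years ≈ 28967 annual layers.

28967 annual layers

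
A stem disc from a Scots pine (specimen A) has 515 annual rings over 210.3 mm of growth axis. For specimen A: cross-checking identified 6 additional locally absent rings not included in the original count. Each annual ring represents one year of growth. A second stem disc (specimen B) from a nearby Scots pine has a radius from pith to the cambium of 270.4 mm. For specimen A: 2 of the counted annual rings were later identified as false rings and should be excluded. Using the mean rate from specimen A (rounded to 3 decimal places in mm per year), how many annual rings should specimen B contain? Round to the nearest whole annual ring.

668 annual rings

Specimen A: adjusted count: 515 − 2 + 6 = 519 annual rings.
A: Extension rate ≈ 210.3 / 519 = 0.405 mm per year.
For B, 270.4 / 0.405 = 667.65 years ≈ 668 annual rings.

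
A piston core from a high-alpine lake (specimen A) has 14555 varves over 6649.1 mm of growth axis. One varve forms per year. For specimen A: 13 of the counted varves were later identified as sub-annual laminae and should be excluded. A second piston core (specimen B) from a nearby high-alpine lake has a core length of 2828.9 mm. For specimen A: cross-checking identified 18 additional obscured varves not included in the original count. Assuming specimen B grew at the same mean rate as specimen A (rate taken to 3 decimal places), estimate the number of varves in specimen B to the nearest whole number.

Specimen A: adjusted count: 14555 − 13 + 18 = 14560 varves.
A: Mean rate = 6649.1 mm / 14560 years ≈ 0.457 mm/year.
Specimen B: 2828.9 mm / 0.457 mm per year = 6190.15 years ≈ 6190 varves.

6190 varves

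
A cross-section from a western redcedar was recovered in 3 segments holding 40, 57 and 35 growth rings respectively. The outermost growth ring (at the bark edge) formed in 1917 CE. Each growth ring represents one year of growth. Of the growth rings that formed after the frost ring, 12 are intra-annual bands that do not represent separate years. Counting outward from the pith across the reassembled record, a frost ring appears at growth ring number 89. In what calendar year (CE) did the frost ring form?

1886 CE

Total growth rings = 40 + 57 + 35 = 132.
132 − 89 = 43 growth rings lie beyond the frost ring toward the bark edge.
Removing the 12 false growth rings leaves 43 − 12 = 31 true growth rings beyond the frost ring.
The growth ring at the bark edge is 1917 CE, so the frost ring dates to 1917 − 31 = 1886 CE.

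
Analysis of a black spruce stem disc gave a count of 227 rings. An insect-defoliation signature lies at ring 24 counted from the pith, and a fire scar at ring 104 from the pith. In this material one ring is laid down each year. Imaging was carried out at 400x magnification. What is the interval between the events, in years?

80 yr

Separation: 104 − 24 = 80 rings.
At one ring per year, 80 years elapsed between them.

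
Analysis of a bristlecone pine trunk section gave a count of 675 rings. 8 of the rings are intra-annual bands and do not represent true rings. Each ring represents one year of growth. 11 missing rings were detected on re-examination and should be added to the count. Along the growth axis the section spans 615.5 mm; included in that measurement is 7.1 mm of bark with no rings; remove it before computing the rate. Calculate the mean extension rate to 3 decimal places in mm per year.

True ring count = 675 − 8 + 11 = 678.
Removing the 7.1 mm offcut leaves 615.5 − 7.1 = 608.4 mm.
Mean rate = 608.4 mm / 678 years ≈ 0.897 mm per year.

0.897 mm per year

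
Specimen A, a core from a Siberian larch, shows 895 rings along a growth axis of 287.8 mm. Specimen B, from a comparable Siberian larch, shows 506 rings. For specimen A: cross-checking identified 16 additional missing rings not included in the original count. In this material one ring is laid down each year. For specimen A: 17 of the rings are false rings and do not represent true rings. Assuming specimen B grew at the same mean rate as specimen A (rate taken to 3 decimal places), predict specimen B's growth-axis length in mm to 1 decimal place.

162.9 mm

Specimen A: adjusted count: 895 − 17 + 16 = 894 rings.
A: 287.8 mm over 894 years gives 287.8 / 894 ≈ 0.322 mm per year.
For B, 0.322 mm/year × 506 years = 162.9 mm.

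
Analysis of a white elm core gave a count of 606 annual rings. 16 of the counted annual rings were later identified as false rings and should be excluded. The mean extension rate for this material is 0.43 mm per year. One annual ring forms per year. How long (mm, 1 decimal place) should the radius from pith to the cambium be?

253.7 mm

Adjusted count: 606 − 16 = 590 annual rings.
590 years at 0.43 mm/year gives 0.43 × 590 = 253.7 mm.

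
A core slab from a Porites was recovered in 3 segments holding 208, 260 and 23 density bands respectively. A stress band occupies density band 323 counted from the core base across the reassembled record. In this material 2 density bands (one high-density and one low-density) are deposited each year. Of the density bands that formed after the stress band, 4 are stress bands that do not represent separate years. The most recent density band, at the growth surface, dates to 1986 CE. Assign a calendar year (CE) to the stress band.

1904 CE

Total density bands = 208 + 260 + 23 = 491.
491 − 323 = 168 density bands lie beyond the stress band toward the growth surface.
Removing the 4 false density bands leaves 168 − 4 = 164 true density bands beyond the stress band.
With 2 density bands per year, 164 / 2 = 82 years.
Counting back 82 years from 1986 CE places the stress band in 1986 − 82 = 1904 CE.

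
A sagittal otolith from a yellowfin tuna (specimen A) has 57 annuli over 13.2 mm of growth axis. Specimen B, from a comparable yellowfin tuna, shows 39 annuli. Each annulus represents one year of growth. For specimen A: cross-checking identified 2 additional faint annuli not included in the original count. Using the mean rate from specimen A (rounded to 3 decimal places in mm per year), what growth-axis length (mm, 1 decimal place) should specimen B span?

Specimen A: after corrections the count is 57 + 2 = 59 annuli.
A: Extension rate ≈ 13.2 / 59 = 0.224 mm/yr.
Length of B = 0.224 × 39 = 8.7 mm.

8.7 mm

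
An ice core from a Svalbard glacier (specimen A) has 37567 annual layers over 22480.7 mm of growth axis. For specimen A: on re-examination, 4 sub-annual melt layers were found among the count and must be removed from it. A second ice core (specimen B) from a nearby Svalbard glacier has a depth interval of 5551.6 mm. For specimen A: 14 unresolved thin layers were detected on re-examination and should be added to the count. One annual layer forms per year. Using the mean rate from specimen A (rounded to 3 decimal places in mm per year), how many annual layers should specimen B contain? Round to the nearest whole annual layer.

9284 annual layers

Specimen A: adjusted count: 37567 − 4 + 14 = 37577 annual layers.
A: 22480.7 mm over 37577 years gives 22480.7 / 37577 ≈ 0.598 mm/year.
B spans 5551.6 / 0.598 = 9283.61 years ≈ 9284 annual layers.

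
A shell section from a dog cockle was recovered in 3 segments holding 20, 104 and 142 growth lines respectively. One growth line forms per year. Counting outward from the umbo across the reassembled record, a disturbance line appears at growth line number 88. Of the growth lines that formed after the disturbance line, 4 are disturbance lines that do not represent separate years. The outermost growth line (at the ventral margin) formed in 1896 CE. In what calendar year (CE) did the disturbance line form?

1722 CE

Total growth lines = 20 + 104 + 142 = 266.
The disturbance line sits at growth line 88 from the umbo, so 266 − 88 = 178 growth lines formed after it.
Removing the 4 false growth lines leaves 178 − 4 = 174 true growth lines beyond the disturbance line.
1896 − 174 = 1722 CE.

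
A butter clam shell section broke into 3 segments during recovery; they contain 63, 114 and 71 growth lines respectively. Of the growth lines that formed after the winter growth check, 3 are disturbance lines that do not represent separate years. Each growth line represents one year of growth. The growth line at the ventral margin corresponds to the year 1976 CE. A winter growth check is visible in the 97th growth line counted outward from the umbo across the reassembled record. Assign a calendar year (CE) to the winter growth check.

1828 CE

Total growth lines = 63 + 114 + 71 = 248.
Between growth line 97 and the ventral margin there are 248 − 97 = 151 growth lines.
Removing the 3 false growth lines leaves 151 − 3 = 148 true growth lines beyond the winter growth check.
The growth line at the ventral margin is 1976 CE, so the winter growth check dates to 1976 − 148 = 1828 CE.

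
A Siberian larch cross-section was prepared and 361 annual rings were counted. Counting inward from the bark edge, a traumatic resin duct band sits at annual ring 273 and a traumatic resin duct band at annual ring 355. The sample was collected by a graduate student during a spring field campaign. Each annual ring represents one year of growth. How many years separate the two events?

82 years

Separation: 355 − 273 = 82 annual rings.
That is 82 years at one annual ring per year.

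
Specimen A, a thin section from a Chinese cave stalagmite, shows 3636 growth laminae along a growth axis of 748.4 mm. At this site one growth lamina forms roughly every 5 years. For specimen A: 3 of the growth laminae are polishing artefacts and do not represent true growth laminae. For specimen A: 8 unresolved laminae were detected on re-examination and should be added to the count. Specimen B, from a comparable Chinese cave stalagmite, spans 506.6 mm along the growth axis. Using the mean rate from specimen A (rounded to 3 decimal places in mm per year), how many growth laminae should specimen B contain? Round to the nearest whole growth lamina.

Specimen A: true growth lamina count = 3636 − 3 + 8 = 3641.
Specimen A: 3641 growth laminae at 5 years each span 3641 × 5 = 18205 years.
A: 748.4 mm over 18205 years gives 748.4 / 18205 ≈ 0.041 mm/year.
For B, 506.6 / 0.041 = 12356.10 years; at 5 years per growth lamina that is 12356.10 / 5 ≈ 2471 growth laminae.

2471 growth laminae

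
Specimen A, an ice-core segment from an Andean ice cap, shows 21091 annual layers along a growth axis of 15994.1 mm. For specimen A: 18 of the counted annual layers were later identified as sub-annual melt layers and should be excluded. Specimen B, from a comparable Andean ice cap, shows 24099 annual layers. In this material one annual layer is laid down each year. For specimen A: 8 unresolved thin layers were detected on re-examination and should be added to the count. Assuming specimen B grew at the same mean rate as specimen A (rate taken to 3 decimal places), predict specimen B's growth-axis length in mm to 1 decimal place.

Specimen A: true annual layer count = 21091 − 18 + 8 = 21081.
A: 15994.1 mm over 21081 years gives 15994.1 / 21081 ≈ 0.759 mm per year.
B's length ≈ 0.759 × 24099 = 18291.1 mm.

18291.1 mm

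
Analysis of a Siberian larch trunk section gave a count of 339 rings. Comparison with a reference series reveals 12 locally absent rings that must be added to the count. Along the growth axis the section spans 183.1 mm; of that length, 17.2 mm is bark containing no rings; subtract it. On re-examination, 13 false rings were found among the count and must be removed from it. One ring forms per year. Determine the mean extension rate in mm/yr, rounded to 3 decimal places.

0.491 mm/yr

True ring count = 339 − 13 + 12 = 338.
The growth record spans 183.1 − 17.2 = 165.9 mm.
Mean rate = 165.9 mm / 338 years ≈ 0.491 mm/yr.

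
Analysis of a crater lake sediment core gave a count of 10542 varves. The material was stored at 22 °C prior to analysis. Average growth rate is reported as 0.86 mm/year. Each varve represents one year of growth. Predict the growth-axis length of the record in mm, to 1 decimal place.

9066.1 mm

The record spans 10542 years at 0.86 mm per year.
Predicted length = 0.86 mm/year × 10542 years = 9066.1 mm.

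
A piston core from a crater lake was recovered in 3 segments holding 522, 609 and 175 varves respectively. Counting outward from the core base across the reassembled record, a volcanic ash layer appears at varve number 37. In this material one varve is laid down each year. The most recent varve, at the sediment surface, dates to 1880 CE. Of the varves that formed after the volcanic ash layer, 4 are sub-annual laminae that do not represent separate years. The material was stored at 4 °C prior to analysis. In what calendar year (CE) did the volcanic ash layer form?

Total varves = 522 + 609 + 175 = 1306.
The volcanic ash layer sits at varve 37 from the core base, so 1306 − 37 = 1269 varves formed after it.
Removing the 4 false varves leaves 1269 − 4 = 1265 true varves beyond the volcanic ash layer.
1880 − 1265 = 615 CE.

615 CE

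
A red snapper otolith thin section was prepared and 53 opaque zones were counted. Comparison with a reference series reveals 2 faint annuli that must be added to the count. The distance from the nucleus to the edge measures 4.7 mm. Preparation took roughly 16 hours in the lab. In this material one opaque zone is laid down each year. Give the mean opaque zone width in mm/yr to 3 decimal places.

0.085 mm/yr

Correcting the raw count gives 53 + 2 = 55 true opaque zones.
4.7 mm over 55 years gives 4.7 / 55 ≈ 0.085 mm/yr.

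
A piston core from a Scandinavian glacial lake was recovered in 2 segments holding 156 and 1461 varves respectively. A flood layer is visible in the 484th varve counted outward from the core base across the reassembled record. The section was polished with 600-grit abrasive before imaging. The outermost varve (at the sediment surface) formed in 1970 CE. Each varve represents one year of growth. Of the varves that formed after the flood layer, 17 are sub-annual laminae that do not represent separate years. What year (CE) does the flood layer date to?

Total varves = 156 + 1461 = 1617.
The flood layer sits at varve 484 from the core base, so 1617 − 484 = 1133 varves formed after it.
Excluding 17 false varves: 1133 − 17 = 1116.
Counting back 1116 years from 1970 CE places the flood layer in 1970 − 1116 = 854 CE.

854 CE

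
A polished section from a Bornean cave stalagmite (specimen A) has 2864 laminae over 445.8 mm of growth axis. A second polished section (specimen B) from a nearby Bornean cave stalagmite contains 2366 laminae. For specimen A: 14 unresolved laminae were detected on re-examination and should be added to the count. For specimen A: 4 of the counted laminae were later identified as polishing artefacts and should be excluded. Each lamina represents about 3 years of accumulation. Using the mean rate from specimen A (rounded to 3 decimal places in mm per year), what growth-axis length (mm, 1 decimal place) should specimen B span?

Specimen A: after corrections the count is 2864 − 4 + 14 = 2874 laminae.
Specimen A: 2874 laminae at 3 years each span 2874 × 3 = 8622 years.
A: 445.8 mm over 8622 years gives 445.8 / 8622 ≈ 0.052 mm/yr.
Specimen B: multiplying by 3 years per lamina: 2366 × 3 = 7098 years. B's length ≈ 0.052 × 7098 = 369.1 mm.

369.1 mm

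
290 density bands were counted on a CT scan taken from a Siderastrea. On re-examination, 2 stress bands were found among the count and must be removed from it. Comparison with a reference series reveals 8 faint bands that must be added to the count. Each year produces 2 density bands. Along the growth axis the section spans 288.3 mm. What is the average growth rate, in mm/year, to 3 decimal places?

1.948 mm/year

True density band count = 290 − 2 + 8 = 296.
296 density bands at 2 per year is 296 / 2 = 148 years.
Mean rate = 288.3 mm / 148 years ≈ 1.948 mm/year.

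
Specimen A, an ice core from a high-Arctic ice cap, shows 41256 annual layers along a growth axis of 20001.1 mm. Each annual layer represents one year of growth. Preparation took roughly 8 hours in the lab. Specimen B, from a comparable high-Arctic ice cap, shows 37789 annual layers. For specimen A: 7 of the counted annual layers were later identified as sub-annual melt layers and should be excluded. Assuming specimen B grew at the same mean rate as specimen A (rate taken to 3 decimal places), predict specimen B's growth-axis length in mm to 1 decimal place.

Specimen A: true annual layer count = 41256 − 7 = 41249.
A: Mean rate = 20001.1 mm / 41249 years ≈ 0.485 mm/yr.
Length of B = 0.485 × 37789 = 18327.7 mm.

18327.7 mm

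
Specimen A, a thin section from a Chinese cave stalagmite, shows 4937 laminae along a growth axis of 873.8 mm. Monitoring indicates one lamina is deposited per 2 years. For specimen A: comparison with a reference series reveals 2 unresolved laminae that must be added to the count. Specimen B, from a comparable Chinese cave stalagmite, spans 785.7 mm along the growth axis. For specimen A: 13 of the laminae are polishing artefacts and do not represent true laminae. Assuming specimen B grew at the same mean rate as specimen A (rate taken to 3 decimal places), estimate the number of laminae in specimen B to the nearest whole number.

Specimen A: correcting the raw count gives 4937 − 13 + 2 = 4926 true laminae.
Specimen A: multiplying by 2 years per lamina: 4926 × 2 = 9852 years.
A: Extension rate ≈ 873.8 / 9852 = 0.089 mm per year.
Specimen B: 785.7 mm / 0.089 mm per year = 8828.09 years; at 2 years per lamina that is 8828.09 / 2 ≈ 4414 laminae.

4414 laminae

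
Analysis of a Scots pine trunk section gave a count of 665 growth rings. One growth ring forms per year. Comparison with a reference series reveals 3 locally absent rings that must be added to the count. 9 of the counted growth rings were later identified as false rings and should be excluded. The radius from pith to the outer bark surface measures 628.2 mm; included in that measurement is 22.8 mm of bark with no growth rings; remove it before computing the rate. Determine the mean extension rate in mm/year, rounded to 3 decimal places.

0.919 mm/year

Correcting the raw count gives 665 − 9 + 3 = 659 true growth rings.
The growth record spans 628.2 − 22.8 = 605.4 mm.
Mean rate = 605.4 mm / 659 years ≈ 0.919 mm/year.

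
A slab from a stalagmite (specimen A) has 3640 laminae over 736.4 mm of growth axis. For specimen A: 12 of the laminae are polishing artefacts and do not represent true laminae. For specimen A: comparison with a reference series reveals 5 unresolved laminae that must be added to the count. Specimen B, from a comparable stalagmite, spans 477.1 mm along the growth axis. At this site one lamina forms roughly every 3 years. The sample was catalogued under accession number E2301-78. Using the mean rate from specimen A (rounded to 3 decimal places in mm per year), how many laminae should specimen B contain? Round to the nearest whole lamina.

Specimen A: correcting the raw count gives 3640 − 12 + 5 = 3633 true laminae.
Specimen A: at 3 years per lamina, 3633 × 3 = 10899 years.
A: 736.4 mm over 10899 years gives 736.4 / 10899 ≈ 0.068 mm per year.
Specimen B: 477.1 mm / 0.068 mm per year = 7016.18 years; at 3 years per lamina that is 7016.18 / 3 ≈ 2339 laminae.

2339 laminae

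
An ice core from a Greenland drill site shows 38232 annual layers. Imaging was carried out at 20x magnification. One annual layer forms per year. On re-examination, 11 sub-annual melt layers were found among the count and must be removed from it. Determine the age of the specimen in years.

38221 years

True annual layer count = 38232 − 11 = 38221.
One annual layer per year makes the duration 38221 years.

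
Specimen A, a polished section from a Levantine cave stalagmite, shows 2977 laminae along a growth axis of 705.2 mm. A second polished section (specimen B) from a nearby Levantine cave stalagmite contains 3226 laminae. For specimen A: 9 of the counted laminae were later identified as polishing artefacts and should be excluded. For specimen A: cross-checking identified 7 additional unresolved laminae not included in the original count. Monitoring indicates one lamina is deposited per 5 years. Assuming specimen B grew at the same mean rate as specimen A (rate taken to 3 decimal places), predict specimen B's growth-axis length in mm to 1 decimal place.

Specimen A: adjusted count: 2977 − 9 + 7 = 2975 laminae.
Specimen A: at 5 years per lamina, 2975 × 5 = 14875 years.
A: Extension rate ≈ 705.2 / 14875 = 0.047 mm/yr.
Specimen B: 3226 laminae at 5 years each span 3226 × 5 = 16130 years. For B, 0.047 mm/year × 16130 years = 758.1 mm.

758.1 mm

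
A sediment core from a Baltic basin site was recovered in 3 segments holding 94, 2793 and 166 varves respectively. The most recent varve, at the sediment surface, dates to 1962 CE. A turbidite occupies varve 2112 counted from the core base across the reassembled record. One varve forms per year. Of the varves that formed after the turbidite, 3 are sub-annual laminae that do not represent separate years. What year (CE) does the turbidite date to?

1024 CE

Total varves = 94 + 2793 + 166 = 3053.
The turbidite sits at varve 2112 from the core base, so 3053 − 2112 = 941 varves formed after it.
941 − 3 false = 938 true varves after the turbidite.
1962 − 938 = 1024 CE.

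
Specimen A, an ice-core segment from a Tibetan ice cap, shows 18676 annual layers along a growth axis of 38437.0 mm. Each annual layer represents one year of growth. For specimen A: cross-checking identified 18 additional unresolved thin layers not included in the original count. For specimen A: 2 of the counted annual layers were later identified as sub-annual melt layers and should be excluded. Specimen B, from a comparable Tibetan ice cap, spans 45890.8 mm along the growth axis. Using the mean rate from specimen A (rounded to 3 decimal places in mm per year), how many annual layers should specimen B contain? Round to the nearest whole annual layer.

22320 annual layers

Specimen A: after corrections the count is 18676 − 2 + 18 = 18692 annual layers.
A: 38437.0 mm over 18692 years gives 38437.0 / 18692 ≈ 2.056 mm/yr.
Specimen B: 45890.8 mm / 2.056 mm per year = 22320.43 years ≈ 22320 annual layers.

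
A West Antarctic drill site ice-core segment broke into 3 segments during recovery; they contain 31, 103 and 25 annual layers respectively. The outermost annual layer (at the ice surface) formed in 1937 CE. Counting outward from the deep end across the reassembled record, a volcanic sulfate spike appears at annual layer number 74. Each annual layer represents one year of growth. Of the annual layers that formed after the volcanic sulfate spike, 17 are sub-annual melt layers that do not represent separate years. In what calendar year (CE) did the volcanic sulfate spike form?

1869 CE

Total annual layers = 31 + 103 + 25 = 159.
Between annual layer 74 and the ice surface there are 159 − 74 = 85 annual layers.
Excluding 17 false annual layers: 85 − 17 = 68.
Counting back 68 years from 1937 CE places the volcanic sulfate spike in 1937 − 68 = 1869 CE.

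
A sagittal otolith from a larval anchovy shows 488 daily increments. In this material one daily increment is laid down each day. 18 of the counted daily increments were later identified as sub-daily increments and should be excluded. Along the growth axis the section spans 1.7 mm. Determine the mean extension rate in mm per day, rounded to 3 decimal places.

Adjusted count: 488 − 18 = 470 daily increments.
Extension rate ≈ 1.7 / 470 = 0.004 mm per day.

0.004 mm per day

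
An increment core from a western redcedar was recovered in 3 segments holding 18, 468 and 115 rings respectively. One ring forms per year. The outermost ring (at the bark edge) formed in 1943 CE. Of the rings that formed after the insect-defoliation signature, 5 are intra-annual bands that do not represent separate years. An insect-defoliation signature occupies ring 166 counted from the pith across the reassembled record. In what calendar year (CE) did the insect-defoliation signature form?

1513 CE

Total rings = 18 + 468 + 115 = 601.
601 − 166 = 435 rings lie beyond the insect-defoliation signature toward the bark edge.
Excluding 5 false rings: 435 − 5 = 430.
Counting back 430 years from 1943 CE places the insect-defoliation signature in 1943 − 430 = 1513 CE.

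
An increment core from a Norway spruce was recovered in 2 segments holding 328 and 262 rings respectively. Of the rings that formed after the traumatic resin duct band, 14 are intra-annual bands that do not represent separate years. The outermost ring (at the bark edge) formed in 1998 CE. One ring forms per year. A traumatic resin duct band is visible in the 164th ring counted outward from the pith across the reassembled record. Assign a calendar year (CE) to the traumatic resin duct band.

1586 CE

Total rings = 328 + 262 = 590.
Between ring 164 and the bark edge there are 590 − 164 = 426 rings.
Removing the 14 false rings leaves 426 − 14 = 412 true rings beyond the traumatic resin duct band.
The ring at the bark edge is 1998 CE, so the traumatic resin duct band dates to 1998 − 412 = 1586 CE.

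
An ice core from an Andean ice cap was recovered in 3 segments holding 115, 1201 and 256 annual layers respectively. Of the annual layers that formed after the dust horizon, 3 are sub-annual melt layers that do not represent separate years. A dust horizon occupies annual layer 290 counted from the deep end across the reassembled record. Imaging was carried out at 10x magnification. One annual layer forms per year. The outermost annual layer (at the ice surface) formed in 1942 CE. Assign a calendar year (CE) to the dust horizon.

663 CE

Total annual layers = 115 + 1201 + 256 = 1572.
Between annual layer 290 and the ice surface there are 1572 − 290 = 1282 annual layers.
1282 − 3 false = 1279 true annual layers after the dust horizon.
Counting back 1279 years from 1942 CE places the dust horizon in 1942 − 1279 = 663 CE.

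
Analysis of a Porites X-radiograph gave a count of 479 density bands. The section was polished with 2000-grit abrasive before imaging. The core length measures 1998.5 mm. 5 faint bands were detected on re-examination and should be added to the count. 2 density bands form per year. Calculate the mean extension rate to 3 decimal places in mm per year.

True density band count = 479 + 5 = 484.
With 2 density bands per year, 484 / 2 = 242 years.
1998.5 mm over 242 years gives 1998.5 / 242 ≈ 8.258 mm per year.

8.258 mm per year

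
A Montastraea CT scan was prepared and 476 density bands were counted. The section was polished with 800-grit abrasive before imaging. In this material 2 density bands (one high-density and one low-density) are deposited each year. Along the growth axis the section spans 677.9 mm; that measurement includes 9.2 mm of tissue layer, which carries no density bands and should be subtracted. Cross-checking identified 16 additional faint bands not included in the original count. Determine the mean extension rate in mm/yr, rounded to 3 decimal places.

2.718 mm/yr

Correcting the raw count gives 476 + 16 = 492 true density bands.
With 2 density bands per year, 492 / 2 = 246 years.
The growth record spans 677.9 − 9.2 = 668.7 mm.
668.7 mm over 246 years gives 668.7 / 246 ≈ 2.718 mm/yr.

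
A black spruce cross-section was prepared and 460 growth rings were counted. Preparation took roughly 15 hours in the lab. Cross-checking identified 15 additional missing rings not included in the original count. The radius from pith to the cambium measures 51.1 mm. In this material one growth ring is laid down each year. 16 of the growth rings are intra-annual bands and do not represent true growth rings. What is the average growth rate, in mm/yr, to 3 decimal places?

True growth ring count = 460 − 16 + 15 = 459.
51.1 mm over 459 years gives 51.1 / 459 ≈ 0.111 mm/yr.

0.111 mm/yr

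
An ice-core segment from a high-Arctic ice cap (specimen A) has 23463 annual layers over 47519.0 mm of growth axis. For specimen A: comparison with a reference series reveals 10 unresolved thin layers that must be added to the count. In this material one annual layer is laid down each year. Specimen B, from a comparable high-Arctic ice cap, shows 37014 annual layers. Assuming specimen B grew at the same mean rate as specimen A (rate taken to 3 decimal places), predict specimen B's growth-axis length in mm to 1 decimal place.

74916.3 mm

Specimen A: after corrections the count is 23463 + 10 = 23473 annual layers.
A: 47519.0 mm over 23473 years gives 47519.0 / 23473 ≈ 2.024 mm/yr.
B's length ≈ 2.024 × 37014 = 74916.3 mm.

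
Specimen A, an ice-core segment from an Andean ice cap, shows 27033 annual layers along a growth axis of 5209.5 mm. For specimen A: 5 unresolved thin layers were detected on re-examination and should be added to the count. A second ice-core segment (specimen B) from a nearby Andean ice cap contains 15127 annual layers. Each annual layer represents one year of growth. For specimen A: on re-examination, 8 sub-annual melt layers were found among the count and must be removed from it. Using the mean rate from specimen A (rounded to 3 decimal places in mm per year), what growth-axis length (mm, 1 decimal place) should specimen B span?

2919.5 mm

Specimen A: adjusted count: 27033 − 8 + 5 = 27030 annual layers.
A: Extension rate ≈ 5209.5 / 27030 = 0.193 mm/yr.
For B, 0.193 mm/year × 15127 years = 2919.5 mm.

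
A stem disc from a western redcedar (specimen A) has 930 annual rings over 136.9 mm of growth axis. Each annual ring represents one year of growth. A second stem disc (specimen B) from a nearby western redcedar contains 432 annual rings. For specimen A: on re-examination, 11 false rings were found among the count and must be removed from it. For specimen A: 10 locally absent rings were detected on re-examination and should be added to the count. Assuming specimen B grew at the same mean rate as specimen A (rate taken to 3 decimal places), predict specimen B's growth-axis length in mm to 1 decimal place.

Specimen A: true annual ring count = 930 − 11 + 10 = 929.
A: Extension rate ≈ 136.9 / 929 = 0.147 mm/year.
B's length ≈ 0.147 × 432 = 63.5 mm.

63.5 mm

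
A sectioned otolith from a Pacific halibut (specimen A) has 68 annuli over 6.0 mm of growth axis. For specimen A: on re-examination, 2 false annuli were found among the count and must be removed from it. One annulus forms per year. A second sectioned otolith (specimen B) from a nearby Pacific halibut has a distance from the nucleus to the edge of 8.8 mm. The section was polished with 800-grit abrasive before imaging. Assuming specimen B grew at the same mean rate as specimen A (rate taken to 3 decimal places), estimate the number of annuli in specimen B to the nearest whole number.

Specimen A: after corrections the count is 68 − 2 = 66 annuli.
A: Mean rate = 6.0 mm / 66 years ≈ 0.091 mm/year.
Specimen B: 8.8 mm / 0.091 mm per year = 96.70 years ≈ 97 annuli.

97 annuli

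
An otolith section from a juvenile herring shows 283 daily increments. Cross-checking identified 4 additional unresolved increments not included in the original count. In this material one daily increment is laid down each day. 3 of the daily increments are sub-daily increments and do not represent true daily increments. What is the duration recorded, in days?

284 days

Correcting the raw count gives 283 − 3 + 4 = 284 true daily increments.
With a one-to-one daily increment periodicity this is 284 days.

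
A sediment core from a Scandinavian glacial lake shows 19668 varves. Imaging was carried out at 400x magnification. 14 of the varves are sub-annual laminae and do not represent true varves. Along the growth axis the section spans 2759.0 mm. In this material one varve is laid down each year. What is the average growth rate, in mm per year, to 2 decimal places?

Adjusted count: 19668 − 14 = 19654 varves.
2759.0 mm over 19654 years gives 2759.0 / 19654 ≈ 0.14 mm per year.

0.14 mm per year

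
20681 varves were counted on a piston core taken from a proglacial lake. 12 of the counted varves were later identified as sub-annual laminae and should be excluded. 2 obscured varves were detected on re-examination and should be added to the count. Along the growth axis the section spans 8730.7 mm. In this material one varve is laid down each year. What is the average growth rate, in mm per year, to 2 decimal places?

True varve count = 20681 − 12 + 2 = 20671.
Extension rate ≈ 8730.7 / 20671 = 0.42 mm per year.

0.42 mm per year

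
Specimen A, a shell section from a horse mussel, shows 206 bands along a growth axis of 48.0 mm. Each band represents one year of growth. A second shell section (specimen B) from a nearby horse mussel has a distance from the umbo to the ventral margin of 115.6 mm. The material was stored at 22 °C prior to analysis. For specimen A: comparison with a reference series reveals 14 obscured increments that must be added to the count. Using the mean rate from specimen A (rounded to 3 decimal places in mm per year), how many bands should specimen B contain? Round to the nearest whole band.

530 bands

Specimen A: correcting the raw count gives 206 + 14 = 220 true bands.
A: Mean rate = 48.0 mm / 220 years ≈ 0.218 mm/year.
Specimen B: 115.6 mm / 0.218 mm per year = 530.28 years ≈ 530 bands.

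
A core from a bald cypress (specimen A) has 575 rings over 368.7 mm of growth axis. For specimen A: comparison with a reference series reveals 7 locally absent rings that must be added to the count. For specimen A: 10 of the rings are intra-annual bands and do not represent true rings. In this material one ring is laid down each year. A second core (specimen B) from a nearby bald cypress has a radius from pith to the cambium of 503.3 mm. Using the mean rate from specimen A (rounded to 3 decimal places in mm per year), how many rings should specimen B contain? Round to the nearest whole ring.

Specimen A: adjusted count: 575 − 10 + 7 = 572 rings.
A: Extension rate ≈ 368.7 / 572 = 0.645 mm/year.
For B, 503.3 / 0.645 = 780.31 years ≈ 780 rings.

780 rings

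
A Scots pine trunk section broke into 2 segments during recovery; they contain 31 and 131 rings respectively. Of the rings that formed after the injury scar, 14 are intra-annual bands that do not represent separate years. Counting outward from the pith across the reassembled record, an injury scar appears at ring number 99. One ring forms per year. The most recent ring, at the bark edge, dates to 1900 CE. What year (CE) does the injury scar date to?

Total rings = 31 + 131 = 162.
Between ring 99 and the bark edge there are 162 − 99 = 63 rings.
Excluding 14 false rings: 63 − 14 = 49.
Counting back 49 years from 1900 CE places the injury scar in 1900 − 49 = 1851 CE.

1851 CE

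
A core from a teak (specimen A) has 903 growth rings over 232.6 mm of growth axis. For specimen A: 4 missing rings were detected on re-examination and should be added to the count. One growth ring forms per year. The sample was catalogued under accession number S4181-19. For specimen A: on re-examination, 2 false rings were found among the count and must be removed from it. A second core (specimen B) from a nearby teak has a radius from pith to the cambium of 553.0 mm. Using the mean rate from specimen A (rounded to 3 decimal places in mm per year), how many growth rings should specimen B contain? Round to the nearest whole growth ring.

2152 growth rings

Specimen A: adjusted count: 903 − 2 + 4 = 905 growth rings.
A: Extension rate ≈ 232.6 / 905 = 0.257 mm/year.
B spans 553.0 / 0.257 = 2151.75 years ≈ 2152 growth rings.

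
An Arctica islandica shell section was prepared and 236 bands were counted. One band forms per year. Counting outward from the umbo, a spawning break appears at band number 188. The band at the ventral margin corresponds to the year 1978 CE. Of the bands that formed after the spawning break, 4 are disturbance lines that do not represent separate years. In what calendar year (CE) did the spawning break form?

The spawning break sits at band 188 from the umbo, so 236 − 188 = 48 bands formed after it.
Excluding 4 false bands: 48 − 4 = 44.
1978 − 44 = 1934 CE.

1934 CE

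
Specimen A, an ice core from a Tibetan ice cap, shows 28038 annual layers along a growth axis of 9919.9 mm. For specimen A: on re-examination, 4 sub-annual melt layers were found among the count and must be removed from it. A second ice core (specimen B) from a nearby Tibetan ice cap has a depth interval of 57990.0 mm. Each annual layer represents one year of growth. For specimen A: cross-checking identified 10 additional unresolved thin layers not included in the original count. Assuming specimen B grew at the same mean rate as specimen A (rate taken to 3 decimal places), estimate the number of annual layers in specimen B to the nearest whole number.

Specimen A: true annual layer count = 28038 − 4 + 10 = 28044.
A: 9919.9 mm over 28044 years gives 9919.9 / 28044 ≈ 0.354 mm/yr.
B spans 57990.0 / 0.354 = 163813.56 years ≈ 163814 annual layers.

163814 annual layers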